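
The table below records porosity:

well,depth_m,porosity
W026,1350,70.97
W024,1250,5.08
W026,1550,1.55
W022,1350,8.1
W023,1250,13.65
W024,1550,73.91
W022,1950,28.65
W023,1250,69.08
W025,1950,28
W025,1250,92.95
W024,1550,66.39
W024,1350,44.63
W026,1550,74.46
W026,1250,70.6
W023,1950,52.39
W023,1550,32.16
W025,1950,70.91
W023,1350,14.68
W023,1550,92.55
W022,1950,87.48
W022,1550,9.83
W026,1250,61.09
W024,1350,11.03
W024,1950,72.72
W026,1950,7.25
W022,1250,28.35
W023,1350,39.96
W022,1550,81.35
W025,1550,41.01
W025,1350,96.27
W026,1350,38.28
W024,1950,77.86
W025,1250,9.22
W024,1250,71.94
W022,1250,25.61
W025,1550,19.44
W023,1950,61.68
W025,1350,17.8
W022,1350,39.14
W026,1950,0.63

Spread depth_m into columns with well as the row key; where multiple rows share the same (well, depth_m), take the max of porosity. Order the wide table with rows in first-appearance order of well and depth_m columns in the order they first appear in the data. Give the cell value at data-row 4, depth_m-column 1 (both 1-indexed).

With rows in first-appearance order of well, row 4 is well=W023. depth_m columns in first-appearance order: 1350, 1250, 1550, 1950; column 1 is 1350.
Long rows with well=W023, depth_m=1350: max(14.68, 39.96) = 39.96.

39.96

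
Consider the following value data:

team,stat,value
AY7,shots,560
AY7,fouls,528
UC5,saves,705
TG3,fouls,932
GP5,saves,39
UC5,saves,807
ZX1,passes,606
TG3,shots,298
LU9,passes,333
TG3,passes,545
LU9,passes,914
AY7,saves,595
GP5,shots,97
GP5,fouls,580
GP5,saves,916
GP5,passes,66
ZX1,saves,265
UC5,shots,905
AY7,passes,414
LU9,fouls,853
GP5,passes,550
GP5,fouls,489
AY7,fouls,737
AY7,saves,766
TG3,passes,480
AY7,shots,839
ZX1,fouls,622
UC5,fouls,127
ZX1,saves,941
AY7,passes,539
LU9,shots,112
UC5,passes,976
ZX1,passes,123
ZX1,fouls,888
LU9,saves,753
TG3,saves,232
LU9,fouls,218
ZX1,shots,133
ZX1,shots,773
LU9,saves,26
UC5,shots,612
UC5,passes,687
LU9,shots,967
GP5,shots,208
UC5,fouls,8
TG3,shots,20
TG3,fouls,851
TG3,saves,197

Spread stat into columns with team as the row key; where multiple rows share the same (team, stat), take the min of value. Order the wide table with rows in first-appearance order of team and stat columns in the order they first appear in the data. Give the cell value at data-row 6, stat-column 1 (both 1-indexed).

112

With rows in first-appearance order of team, row 6 is team=LU9. stat columns in first-appearance order: shots, fouls, saves, passes; column 1 is shots.
Long rows with team=LU9, stat=shots: min(112, 967) = 112.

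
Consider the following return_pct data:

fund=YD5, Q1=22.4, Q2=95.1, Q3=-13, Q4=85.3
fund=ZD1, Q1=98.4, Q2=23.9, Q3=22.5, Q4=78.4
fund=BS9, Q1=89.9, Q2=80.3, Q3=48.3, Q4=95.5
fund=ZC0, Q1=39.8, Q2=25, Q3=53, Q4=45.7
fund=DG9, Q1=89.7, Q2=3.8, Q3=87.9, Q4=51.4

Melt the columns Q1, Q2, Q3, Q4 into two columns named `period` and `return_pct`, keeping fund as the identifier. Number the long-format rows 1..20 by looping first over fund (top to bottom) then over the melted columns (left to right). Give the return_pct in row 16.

45.7

20 rows total (5 × 4). Row 16: index ⌊(16-1)/4⌋ = 3 into fund → ZC0; (16-1) mod 4 = 3 into the melted columns → Q4.
So row 16 is (ZC0, Q4, 45.7); return_pct = 45.7.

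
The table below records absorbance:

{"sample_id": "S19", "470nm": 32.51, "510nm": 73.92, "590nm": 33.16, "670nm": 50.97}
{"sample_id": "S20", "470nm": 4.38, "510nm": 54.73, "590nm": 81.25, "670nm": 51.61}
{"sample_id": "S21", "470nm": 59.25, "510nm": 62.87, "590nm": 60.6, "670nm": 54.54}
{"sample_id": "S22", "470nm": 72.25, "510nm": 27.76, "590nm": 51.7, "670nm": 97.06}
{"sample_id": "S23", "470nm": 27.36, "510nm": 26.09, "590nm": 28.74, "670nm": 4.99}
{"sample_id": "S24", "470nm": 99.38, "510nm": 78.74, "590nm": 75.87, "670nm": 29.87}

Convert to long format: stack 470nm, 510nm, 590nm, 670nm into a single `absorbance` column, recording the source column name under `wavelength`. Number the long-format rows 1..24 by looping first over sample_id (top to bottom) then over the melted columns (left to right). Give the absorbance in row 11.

60.6

24 rows total (6 × 4). Row 11: index ⌊(11-1)/4⌋ = 2 into sample_id → S21; (11-1) mod 4 = 2 into the melted columns → 590nm.
So row 11 is (S21, 590nm, 60.6); absorbance = 60.6.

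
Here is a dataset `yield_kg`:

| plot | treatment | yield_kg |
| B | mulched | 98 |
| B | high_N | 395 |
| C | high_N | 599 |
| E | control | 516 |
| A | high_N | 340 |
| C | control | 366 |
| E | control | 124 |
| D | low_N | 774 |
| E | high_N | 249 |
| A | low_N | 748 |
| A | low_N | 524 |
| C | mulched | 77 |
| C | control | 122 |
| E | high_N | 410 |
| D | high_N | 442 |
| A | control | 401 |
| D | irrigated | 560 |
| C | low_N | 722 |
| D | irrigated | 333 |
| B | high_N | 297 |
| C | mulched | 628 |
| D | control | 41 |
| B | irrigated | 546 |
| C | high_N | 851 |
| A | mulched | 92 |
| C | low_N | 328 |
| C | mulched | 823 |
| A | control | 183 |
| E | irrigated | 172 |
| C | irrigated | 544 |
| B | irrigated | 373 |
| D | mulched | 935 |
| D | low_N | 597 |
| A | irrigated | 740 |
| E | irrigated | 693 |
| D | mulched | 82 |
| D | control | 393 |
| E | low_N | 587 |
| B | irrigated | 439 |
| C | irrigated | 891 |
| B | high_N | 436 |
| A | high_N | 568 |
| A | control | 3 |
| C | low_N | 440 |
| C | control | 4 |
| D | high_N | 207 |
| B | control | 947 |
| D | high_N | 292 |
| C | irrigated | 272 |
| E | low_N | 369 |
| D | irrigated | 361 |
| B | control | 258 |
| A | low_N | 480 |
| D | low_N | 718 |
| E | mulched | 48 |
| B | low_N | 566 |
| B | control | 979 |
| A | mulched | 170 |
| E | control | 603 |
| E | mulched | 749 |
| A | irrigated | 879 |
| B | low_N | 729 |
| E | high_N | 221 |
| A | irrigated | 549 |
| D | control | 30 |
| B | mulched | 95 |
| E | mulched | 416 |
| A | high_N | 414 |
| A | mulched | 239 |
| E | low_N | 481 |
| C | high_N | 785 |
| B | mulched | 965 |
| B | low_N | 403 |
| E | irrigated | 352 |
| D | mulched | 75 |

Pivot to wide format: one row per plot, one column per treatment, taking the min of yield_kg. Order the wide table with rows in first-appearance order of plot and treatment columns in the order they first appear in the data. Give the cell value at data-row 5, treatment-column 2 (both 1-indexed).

With rows in first-appearance order of plot, row 5 is plot=D. treatment columns in first-appearance order: mulched, high_N, control, low_N, irrigated; column 2 is high_N.
Long rows with plot=D, treatment=high_N: min(442, 207, 292) = 207.

207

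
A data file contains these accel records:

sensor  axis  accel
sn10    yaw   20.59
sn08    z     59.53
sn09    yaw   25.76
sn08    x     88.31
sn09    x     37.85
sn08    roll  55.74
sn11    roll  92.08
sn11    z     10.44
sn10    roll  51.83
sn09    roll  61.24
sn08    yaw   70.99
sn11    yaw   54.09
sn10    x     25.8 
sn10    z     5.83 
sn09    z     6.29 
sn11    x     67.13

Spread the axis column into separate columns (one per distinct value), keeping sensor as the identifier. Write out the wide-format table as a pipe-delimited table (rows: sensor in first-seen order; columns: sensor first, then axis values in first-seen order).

Columns: sensor plus the 4 distinct axis values (yaw, z, x, roll).
For example, row sn10 column yaw takes accel=20.59 from the long row (sn10, yaw).

| sensor | yaw | z | x | roll |
| sn10 | 20.59 | 5.83 | 25.8 | 51.83 |
| sn08 | 70.99 | 59.53 | 88.31 | 55.74 |
| sn09 | 25.76 | 6.29 | 37.85 | 61.24 |
| sn11 | 54.09 | 10.44 | 67.13 | 92.08 |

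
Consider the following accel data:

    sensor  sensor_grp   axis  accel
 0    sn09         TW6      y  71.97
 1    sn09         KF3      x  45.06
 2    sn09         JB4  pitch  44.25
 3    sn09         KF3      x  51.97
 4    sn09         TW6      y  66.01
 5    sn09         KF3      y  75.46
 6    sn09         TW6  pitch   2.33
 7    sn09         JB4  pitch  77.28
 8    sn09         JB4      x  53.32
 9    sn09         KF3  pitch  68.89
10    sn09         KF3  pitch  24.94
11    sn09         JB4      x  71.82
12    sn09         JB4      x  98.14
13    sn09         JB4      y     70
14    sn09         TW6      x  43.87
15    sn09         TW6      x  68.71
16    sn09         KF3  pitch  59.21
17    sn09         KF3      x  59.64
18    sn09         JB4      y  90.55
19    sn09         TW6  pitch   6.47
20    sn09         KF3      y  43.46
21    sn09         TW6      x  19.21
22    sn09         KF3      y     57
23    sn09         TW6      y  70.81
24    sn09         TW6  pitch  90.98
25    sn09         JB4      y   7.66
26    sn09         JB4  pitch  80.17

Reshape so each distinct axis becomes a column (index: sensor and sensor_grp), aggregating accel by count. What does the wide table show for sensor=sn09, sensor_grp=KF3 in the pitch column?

3

Rows with sensor=sn09, sensor_grp=KF3 and axis=pitch: accel values are 68.89, 24.94, 59.21.
3 rows match — count = 3.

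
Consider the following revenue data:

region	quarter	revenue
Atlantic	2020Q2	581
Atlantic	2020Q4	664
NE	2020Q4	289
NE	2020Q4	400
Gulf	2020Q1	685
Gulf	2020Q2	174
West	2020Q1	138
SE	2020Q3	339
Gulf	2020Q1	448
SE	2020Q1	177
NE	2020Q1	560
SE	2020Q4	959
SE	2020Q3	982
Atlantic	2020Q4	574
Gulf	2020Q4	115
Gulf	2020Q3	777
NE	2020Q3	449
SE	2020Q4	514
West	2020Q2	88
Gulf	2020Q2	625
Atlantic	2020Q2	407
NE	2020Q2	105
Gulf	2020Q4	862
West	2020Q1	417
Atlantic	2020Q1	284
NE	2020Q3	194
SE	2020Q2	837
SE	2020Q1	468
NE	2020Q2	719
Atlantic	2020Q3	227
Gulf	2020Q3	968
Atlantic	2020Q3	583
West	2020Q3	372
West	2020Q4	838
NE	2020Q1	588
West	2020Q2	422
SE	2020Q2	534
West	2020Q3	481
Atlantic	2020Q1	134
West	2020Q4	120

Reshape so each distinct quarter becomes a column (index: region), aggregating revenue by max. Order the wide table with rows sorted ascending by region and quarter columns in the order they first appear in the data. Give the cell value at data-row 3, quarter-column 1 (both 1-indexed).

719

With rows sorted ascending by region, row 3 is region=NE. quarter columns in first-appearance order: 2020Q2, 2020Q4, 2020Q1, 2020Q3; column 1 is 2020Q2.
Long rows with region=NE, quarter=2020Q2: max(105, 719) = 719.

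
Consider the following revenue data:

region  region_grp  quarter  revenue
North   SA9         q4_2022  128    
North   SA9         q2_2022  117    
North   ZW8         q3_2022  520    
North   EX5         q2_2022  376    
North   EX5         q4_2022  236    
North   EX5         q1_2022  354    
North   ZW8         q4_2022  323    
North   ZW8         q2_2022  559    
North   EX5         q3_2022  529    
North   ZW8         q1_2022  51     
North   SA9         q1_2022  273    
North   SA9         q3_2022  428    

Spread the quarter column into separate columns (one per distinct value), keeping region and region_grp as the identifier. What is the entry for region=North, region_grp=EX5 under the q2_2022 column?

376

Wide layout: rows indexed by region and region_grp, columns are the 4 distinct quarter values (q4_2022, q2_2022, q3_2022, q1_2022).
Cell (region=North, region_grp=EX5, quarter=q2_2022) draws from the long row where region=North, region_grp=EX5 and quarter=q2_2022, which has revenue=376.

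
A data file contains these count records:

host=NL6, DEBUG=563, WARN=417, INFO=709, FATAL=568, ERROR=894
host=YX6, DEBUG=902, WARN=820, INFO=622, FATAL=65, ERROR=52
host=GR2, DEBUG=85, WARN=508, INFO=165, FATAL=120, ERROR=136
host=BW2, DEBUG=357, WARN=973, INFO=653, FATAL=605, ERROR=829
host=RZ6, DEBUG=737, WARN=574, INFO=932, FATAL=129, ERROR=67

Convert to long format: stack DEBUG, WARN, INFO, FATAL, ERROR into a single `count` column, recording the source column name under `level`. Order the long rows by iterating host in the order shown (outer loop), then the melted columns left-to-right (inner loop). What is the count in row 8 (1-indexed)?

25 rows total (5 × 5). Row 8: index ⌊(8-1)/5⌋ = 1 into host → YX6; (8-1) mod 5 = 2 into the melted columns → INFO.
So row 8 is (YX6, INFO, 622); count = 622.

622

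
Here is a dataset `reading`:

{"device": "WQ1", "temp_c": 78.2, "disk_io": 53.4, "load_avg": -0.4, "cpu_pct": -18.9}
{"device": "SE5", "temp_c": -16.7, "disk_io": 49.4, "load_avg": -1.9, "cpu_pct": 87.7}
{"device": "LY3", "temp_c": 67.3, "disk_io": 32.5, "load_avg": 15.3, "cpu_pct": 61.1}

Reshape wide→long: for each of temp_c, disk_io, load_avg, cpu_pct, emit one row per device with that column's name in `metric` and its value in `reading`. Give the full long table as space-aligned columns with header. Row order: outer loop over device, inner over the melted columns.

Each (device, column) pair becomes one row: 3 × 4 = 12 rows.
For example, (WQ1, temp_c) → reading=78.2.

device  metric    reading
WQ1     temp_c    78.2   
WQ1     disk_io   53.4   
WQ1     load_avg  -0.4   
WQ1     cpu_pct   -18.9  
SE5     temp_c    -16.7  
SE5     disk_io   49.4   
SE5     load_avg  -1.9   
SE5     cpu_pct   87.7   
LY3     temp_c    67.3   
LY3     disk_io   32.5   
LY3     load_avg  15.3   
LY3     cpu_pct   61.1   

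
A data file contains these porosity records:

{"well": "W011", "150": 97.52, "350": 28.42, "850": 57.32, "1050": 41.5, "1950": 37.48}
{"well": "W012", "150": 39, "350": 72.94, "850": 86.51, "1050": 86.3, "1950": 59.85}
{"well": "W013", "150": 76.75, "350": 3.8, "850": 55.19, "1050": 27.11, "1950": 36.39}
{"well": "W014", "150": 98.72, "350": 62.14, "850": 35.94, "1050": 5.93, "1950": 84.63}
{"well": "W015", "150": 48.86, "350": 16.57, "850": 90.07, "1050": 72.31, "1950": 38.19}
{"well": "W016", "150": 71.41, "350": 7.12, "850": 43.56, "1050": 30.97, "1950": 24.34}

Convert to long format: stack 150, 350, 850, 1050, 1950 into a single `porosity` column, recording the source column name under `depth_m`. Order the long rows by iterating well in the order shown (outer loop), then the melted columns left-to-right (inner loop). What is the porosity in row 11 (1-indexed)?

76.75

30 rows total (6 × 5). Row 11: index ⌊(11-1)/5⌋ = 2 into well → W013; (11-1) mod 5 = 0 into the melted columns → 150.
So row 11 is (W013, 150, 76.75); porosity = 76.75.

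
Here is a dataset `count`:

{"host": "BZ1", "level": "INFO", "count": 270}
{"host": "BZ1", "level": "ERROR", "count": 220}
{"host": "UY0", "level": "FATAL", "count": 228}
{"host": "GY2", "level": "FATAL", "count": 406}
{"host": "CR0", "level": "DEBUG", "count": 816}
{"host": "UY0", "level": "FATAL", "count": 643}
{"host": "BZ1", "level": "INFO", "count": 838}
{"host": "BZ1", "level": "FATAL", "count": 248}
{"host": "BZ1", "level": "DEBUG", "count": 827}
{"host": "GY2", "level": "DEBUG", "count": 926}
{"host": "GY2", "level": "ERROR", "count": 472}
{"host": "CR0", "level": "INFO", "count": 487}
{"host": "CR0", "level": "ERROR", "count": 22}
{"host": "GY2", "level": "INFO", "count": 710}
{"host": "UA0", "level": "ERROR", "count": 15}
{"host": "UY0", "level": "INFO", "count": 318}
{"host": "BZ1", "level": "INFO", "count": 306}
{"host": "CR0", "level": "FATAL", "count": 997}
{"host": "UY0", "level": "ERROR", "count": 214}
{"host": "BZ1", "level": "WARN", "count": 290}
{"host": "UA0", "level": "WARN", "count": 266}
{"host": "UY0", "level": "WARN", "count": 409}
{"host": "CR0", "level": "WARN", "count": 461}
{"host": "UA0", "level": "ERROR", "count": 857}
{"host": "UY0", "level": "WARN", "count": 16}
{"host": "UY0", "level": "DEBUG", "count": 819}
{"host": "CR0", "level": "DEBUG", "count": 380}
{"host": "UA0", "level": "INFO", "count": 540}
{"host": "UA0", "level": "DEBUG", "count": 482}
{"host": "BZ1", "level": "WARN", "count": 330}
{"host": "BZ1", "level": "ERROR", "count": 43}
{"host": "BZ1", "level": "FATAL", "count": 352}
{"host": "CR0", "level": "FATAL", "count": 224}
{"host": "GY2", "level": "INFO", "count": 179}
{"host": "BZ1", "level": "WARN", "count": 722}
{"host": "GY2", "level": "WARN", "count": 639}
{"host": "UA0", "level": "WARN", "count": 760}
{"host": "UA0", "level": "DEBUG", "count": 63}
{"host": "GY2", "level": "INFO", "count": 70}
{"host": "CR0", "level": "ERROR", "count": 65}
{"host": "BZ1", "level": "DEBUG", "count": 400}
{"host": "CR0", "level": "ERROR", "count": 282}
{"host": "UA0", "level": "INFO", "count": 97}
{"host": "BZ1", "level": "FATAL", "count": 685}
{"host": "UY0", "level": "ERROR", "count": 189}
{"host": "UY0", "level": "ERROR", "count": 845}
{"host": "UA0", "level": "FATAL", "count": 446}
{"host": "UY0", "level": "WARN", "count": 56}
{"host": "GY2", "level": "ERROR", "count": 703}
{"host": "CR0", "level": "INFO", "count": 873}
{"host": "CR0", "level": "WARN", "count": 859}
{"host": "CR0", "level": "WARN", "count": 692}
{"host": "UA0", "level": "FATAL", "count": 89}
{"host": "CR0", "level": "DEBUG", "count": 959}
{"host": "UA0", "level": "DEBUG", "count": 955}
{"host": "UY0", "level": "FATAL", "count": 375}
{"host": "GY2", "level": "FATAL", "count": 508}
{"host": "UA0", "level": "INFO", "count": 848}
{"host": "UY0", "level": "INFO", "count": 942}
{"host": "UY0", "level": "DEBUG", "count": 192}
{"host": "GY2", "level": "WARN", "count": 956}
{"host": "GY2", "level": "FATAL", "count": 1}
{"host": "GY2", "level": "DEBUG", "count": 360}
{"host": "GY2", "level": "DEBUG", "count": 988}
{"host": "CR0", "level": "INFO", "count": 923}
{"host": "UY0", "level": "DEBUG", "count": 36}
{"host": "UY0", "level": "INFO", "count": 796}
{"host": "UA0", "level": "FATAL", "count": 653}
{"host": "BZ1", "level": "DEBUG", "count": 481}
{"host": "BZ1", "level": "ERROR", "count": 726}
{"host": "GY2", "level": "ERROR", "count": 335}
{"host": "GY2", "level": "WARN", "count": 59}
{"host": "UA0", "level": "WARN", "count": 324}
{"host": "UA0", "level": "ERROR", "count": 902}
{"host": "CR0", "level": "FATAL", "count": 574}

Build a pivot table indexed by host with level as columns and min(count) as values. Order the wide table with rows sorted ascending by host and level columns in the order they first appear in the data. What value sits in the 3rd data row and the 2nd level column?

With rows sorted ascending by host, row 3 is host=GY2. level columns in first-appearance order: INFO, ERROR, FATAL, DEBUG, WARN; column 2 is ERROR.
Long rows with host=GY2, level=ERROR: min(472, 703, 335) = 335.

335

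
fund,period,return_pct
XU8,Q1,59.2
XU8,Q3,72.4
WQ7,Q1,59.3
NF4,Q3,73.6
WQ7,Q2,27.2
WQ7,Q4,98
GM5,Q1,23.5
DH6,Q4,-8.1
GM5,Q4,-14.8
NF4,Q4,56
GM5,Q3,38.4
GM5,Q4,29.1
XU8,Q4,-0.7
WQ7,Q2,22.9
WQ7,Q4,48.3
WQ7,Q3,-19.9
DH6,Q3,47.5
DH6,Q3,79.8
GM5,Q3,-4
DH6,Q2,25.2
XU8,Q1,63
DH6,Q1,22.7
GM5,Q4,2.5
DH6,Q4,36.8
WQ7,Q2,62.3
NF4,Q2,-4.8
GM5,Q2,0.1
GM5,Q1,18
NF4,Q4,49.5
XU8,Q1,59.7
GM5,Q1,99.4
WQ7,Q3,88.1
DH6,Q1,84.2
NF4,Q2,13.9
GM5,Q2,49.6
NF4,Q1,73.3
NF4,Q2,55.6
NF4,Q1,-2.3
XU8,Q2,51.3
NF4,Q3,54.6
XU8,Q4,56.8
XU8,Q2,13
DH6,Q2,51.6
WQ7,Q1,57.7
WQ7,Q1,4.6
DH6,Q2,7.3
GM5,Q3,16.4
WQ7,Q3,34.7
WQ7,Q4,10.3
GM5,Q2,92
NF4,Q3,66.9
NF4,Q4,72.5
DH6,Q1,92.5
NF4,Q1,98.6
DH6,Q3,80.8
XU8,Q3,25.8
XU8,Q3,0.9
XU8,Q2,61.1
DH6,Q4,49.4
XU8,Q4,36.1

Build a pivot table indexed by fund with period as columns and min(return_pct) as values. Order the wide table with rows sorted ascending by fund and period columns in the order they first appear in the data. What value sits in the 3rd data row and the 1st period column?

-2.3

With rows sorted ascending by fund, row 3 is fund=NF4. period columns in first-appearance order: Q1, Q3, Q2, Q4; column 1 is Q1.
Long rows with fund=NF4, period=Q1: min(73.3, -2.3, 98.6) = -2.3.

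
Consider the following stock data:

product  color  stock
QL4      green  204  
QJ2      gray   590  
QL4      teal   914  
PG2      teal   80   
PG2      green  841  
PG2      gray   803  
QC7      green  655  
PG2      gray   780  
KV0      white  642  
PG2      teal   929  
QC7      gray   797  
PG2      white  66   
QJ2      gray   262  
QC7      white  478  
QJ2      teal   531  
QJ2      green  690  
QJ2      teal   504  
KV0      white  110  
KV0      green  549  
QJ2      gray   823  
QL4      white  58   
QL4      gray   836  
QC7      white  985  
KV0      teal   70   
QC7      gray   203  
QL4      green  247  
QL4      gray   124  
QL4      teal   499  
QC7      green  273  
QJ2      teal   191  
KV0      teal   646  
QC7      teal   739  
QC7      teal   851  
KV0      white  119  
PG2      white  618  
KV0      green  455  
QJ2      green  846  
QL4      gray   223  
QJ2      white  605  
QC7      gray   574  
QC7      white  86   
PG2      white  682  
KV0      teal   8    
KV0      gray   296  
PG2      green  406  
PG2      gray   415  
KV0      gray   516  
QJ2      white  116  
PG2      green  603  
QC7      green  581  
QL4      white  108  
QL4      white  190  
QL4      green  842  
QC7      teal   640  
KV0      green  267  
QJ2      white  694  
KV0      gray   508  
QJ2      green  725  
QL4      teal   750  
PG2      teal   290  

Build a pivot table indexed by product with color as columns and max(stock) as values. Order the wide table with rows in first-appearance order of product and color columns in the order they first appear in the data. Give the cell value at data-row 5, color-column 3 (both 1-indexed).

With rows in first-appearance order of product, row 5 is product=KV0. color columns in first-appearance order: green, gray, teal, white; column 3 is teal.
Long rows with product=KV0, color=teal: max(70, 646, 8) = 646.

646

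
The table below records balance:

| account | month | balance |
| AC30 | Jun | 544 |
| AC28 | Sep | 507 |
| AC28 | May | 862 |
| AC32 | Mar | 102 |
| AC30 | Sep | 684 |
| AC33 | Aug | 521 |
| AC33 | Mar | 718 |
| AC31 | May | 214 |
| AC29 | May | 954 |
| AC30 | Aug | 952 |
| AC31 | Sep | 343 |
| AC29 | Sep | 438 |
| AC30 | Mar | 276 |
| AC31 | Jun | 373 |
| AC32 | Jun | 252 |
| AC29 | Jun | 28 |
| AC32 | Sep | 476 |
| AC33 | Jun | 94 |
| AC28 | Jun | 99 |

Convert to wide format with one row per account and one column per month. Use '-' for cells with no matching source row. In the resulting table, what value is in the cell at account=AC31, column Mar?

No long-format row has account=AC31 and month=Mar, so the cell is -.

-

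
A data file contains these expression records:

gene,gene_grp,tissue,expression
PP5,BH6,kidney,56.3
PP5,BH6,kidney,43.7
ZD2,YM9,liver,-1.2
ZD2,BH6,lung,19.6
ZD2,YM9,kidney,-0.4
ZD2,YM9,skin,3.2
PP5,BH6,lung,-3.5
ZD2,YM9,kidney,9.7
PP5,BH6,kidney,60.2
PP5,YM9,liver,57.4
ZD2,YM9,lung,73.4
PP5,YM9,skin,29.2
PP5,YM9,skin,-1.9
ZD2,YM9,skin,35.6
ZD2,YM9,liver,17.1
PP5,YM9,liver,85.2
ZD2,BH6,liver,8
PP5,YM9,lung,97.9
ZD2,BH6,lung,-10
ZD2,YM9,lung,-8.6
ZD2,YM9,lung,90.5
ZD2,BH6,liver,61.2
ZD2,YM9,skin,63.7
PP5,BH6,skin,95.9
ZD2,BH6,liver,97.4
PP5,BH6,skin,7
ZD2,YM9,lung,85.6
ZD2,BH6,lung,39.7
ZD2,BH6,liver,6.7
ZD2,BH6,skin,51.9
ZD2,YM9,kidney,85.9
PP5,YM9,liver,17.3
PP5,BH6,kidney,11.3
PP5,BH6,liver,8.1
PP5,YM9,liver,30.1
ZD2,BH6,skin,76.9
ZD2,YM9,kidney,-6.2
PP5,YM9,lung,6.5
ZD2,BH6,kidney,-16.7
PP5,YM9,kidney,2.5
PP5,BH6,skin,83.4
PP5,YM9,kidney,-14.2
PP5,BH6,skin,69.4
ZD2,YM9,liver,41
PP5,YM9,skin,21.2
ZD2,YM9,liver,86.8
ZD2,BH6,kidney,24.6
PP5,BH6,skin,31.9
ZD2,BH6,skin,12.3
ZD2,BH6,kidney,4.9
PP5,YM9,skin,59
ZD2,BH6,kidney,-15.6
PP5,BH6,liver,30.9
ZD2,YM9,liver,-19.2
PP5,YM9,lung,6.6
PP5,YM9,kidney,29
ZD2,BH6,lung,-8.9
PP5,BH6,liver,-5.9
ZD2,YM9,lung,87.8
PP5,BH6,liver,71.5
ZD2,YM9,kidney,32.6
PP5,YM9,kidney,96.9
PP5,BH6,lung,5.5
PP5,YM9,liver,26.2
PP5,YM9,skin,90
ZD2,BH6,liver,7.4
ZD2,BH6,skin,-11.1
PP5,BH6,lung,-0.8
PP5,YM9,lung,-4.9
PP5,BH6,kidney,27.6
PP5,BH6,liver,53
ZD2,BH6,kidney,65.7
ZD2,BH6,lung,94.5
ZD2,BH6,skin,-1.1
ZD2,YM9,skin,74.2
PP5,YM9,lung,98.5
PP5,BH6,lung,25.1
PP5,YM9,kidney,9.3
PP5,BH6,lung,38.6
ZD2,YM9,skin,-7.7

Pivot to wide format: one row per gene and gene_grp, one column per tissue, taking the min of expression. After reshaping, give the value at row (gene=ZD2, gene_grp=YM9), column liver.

Rows with gene=ZD2, gene_grp=YM9 and tissue=liver: expression values are -1.2, 17.1, 41, 86.8, -19.2.
min(-1.2, 17.1, 41, 86.8, -19.2) = -19.2.

-19.2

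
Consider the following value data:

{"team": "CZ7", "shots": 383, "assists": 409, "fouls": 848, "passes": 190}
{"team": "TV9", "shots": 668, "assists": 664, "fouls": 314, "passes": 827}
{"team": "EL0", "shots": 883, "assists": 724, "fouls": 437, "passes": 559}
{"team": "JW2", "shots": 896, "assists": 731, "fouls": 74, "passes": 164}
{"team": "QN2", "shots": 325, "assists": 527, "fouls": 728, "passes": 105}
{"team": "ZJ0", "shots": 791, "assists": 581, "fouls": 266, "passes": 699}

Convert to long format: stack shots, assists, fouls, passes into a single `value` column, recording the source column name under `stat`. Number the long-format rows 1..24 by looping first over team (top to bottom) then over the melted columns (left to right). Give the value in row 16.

164

24 rows total (6 × 4). Row 16: index ⌊(16-1)/4⌋ = 3 into team → JW2; (16-1) mod 4 = 3 into the melted columns → passes.
So row 16 is (JW2, passes, 164); value = 164.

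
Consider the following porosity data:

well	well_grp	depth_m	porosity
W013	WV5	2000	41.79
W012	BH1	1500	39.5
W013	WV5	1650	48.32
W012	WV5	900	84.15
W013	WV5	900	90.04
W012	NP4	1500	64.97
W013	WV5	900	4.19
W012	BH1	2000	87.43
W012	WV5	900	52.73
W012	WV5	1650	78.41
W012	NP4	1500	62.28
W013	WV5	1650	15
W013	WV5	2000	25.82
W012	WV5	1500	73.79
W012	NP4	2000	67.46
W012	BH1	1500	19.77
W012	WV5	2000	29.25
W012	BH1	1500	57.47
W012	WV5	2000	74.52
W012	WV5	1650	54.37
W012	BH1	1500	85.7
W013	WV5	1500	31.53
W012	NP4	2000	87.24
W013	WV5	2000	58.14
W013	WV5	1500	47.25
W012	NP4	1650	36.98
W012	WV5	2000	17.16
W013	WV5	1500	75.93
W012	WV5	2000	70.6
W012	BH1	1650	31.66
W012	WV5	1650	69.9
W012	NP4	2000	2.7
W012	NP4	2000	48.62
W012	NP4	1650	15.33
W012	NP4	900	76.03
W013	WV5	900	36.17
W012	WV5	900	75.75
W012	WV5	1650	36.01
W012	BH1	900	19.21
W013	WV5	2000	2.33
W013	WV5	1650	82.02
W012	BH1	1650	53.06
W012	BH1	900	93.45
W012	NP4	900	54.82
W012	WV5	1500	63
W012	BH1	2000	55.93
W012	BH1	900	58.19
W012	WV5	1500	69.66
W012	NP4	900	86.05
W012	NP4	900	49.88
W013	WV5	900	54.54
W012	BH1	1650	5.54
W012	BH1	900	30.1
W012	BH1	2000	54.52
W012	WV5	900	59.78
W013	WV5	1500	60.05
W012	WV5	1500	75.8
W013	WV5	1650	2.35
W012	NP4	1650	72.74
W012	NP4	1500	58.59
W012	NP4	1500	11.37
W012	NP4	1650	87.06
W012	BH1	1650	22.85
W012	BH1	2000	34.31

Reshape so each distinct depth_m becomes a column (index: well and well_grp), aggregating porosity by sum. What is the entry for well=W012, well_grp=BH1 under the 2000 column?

232.19

Rows with well=W012, well_grp=BH1 and depth_m=2000: porosity values are 87.43, 55.93, 54.52, 34.31.
87.43 + 55.93 + 54.52 + 34.31 = 232.19.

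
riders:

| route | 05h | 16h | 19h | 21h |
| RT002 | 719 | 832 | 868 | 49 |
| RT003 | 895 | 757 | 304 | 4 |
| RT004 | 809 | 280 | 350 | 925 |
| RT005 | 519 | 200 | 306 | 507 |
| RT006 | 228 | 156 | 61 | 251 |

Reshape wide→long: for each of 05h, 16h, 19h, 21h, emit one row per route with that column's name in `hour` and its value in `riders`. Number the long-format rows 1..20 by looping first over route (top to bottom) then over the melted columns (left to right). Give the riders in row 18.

156

20 rows total (5 × 4). Row 18: index ⌊(18-1)/4⌋ = 4 into route → RT006; (18-1) mod 4 = 1 into the melted columns → 16h.
So row 18 is (RT006, 16h, 156); riders = 156.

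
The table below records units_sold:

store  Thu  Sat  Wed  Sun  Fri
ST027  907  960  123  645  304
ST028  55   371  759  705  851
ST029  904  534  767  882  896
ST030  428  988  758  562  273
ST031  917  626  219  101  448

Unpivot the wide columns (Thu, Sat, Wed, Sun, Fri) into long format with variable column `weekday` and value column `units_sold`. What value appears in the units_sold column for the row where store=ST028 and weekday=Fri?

Unpivoting turns each (store, wide-column) pair into one long row.
The wide cell at row ST028, column Fri holds 851, so the long row (ST028, Fri) has units_sold=851.

851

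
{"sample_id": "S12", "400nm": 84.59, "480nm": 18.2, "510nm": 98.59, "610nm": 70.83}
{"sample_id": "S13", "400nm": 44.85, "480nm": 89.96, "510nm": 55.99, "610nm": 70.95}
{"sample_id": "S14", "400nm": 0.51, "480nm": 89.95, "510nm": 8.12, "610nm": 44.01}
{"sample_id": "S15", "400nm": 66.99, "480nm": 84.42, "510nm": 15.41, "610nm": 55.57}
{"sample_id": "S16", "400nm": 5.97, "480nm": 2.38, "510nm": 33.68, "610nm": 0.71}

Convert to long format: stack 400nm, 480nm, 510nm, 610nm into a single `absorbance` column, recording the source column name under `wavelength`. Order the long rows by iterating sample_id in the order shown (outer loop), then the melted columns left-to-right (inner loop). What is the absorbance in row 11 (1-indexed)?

8.12

20 rows total (5 × 4). Row 11: index ⌊(11-1)/4⌋ = 2 into sample_id → S14; (11-1) mod 4 = 2 into the melted columns → 510nm.
So row 11 is (S14, 510nm, 8.12); absorbance = 8.12.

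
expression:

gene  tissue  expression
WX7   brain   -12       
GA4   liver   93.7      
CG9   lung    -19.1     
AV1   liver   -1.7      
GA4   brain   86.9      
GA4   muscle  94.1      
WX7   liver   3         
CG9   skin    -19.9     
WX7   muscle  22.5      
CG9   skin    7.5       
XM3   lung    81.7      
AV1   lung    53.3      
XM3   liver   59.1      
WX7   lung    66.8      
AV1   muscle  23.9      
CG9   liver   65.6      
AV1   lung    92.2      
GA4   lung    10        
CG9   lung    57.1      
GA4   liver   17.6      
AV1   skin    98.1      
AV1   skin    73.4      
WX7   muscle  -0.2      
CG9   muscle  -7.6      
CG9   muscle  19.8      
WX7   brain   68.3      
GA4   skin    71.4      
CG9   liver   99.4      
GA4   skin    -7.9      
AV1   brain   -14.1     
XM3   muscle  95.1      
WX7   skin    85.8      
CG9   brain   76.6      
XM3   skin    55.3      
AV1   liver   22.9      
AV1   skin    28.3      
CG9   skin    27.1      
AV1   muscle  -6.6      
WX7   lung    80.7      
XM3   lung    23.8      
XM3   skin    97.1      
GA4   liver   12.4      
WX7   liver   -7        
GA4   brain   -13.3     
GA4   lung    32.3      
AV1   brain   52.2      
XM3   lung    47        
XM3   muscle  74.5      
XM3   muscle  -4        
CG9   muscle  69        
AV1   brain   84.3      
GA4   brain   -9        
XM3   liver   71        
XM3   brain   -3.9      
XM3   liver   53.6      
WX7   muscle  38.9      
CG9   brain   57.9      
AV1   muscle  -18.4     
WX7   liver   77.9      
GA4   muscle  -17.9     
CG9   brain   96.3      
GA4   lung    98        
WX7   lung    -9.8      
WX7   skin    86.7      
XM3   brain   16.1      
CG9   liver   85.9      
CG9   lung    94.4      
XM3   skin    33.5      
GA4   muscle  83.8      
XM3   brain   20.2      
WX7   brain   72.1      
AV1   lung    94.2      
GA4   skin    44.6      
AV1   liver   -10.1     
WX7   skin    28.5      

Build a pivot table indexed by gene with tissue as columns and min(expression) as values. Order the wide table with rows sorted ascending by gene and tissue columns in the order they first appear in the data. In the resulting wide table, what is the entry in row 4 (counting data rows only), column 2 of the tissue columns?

With rows sorted ascending by gene, row 4 is gene=WX7. tissue columns in first-appearance order: brain, liver, lung, muscle, skin; column 2 is liver.
Long rows with gene=WX7, tissue=liver: min(3, -7, 77.9) = -7.

-7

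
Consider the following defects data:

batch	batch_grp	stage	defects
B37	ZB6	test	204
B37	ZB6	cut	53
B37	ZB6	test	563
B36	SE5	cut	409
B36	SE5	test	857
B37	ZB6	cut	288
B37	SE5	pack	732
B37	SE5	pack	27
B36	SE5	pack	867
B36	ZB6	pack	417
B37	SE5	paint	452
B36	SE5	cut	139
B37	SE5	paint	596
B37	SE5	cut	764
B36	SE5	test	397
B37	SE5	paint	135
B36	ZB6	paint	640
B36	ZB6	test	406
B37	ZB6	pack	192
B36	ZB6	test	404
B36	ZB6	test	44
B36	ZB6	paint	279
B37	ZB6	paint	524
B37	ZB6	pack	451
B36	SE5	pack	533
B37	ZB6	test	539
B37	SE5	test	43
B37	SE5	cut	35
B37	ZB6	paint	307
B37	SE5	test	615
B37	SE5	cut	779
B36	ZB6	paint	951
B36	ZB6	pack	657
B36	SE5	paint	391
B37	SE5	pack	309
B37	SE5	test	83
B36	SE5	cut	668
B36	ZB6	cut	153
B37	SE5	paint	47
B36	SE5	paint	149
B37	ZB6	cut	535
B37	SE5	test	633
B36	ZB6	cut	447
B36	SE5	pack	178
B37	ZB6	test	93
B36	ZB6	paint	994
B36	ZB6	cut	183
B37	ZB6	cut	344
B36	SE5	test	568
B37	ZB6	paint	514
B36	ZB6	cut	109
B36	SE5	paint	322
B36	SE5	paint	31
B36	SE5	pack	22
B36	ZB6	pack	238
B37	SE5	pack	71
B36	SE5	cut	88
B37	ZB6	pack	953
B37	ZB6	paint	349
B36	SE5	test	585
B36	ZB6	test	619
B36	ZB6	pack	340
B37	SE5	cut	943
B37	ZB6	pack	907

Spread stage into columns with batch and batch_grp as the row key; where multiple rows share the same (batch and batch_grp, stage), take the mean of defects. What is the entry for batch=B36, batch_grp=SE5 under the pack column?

400

Rows with batch=B36, batch_grp=SE5 and stage=pack: defects values are 867, 533, 178, 22.
(867 + 533 + 178 + 22) / 4 = 400.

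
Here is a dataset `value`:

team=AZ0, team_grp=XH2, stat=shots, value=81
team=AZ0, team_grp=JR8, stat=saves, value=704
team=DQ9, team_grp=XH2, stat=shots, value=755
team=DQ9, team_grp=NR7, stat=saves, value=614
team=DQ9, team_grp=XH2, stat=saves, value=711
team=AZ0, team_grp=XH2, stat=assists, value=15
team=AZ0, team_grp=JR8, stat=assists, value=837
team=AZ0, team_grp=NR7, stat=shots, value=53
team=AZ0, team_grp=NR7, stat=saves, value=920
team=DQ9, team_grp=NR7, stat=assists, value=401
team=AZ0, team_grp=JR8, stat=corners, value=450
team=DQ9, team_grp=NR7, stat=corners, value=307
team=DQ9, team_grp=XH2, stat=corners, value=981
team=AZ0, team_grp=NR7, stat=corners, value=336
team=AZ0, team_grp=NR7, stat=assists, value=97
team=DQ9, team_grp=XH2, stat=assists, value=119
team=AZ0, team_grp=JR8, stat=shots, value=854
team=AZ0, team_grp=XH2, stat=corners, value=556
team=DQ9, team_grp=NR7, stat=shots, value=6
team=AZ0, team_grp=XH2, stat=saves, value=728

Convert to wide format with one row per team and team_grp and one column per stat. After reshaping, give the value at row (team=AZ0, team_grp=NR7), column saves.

920

Wide layout: rows indexed by team and team_grp, columns are the 4 distinct stat values (shots, saves, assists, corners).
Cell (team=AZ0, team_grp=NR7, stat=saves) draws from the long row where team=AZ0, team_grp=NR7 and stat=saves, which has value=920.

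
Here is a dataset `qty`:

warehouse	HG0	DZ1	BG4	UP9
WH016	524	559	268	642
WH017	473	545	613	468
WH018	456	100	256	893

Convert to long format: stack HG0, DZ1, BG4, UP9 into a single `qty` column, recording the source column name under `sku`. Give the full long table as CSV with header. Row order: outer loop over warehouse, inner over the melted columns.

warehouse,sku,qty
WH016,HG0,524
WH016,DZ1,559
WH016,BG4,268
WH016,UP9,642
WH017,HG0,473
WH017,DZ1,545
WH017,BG4,613
WH017,UP9,468
WH018,HG0,456
WH018,DZ1,100
WH018,BG4,256
WH018,UP9,893

Each (warehouse, column) pair becomes one row: 3 × 4 = 12 rows.
For example, (WH016, HG0) → qty=524.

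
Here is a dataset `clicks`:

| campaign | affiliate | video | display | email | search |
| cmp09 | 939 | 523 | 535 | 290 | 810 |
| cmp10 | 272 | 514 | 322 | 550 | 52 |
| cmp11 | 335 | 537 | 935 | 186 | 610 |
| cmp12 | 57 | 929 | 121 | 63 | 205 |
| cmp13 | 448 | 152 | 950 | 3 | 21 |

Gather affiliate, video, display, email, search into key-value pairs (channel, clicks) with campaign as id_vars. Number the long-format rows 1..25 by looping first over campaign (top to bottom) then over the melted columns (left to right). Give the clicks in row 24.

3

25 rows total (5 × 5). Row 24: index ⌊(24-1)/5⌋ = 4 into campaign → cmp13; (24-1) mod 5 = 3 into the melted columns → email.
So row 24 is (cmp13, email, 3); clicks = 3.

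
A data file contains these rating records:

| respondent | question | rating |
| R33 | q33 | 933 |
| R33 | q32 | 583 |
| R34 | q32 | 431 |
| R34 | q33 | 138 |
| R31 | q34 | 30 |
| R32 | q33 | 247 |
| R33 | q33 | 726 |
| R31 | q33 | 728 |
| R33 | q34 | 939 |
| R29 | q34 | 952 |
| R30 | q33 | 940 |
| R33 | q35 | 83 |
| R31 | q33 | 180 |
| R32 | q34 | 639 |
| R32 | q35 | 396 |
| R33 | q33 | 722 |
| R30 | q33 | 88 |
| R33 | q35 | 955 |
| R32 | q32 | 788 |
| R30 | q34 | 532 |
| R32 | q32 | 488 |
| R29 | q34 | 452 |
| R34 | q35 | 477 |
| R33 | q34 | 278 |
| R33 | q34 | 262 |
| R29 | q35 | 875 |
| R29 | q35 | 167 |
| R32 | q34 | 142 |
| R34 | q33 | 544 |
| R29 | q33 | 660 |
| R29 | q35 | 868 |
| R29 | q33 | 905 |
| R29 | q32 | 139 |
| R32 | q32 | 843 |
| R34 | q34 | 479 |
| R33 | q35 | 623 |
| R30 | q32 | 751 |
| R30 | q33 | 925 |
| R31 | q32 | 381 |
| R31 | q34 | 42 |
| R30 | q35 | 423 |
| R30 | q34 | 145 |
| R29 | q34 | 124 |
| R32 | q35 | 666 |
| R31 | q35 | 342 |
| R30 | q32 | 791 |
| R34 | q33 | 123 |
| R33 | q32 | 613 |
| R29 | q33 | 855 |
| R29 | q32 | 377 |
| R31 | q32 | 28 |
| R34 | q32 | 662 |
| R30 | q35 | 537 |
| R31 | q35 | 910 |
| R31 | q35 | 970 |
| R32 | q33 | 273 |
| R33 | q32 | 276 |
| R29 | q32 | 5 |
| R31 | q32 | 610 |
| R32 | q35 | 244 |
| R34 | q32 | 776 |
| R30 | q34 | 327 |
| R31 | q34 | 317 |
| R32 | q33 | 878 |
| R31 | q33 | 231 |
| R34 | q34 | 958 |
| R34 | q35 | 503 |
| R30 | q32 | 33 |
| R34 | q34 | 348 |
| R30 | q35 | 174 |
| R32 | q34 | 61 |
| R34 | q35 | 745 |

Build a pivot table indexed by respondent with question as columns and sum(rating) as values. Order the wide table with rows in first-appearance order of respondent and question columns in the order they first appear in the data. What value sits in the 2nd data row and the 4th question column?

With rows in first-appearance order of respondent, row 2 is respondent=R34. question columns in first-appearance order: q33, q32, q34, q35; column 4 is q35.
Long rows with respondent=R34, question=q35: 477 + 503 + 745 = 1725.

1725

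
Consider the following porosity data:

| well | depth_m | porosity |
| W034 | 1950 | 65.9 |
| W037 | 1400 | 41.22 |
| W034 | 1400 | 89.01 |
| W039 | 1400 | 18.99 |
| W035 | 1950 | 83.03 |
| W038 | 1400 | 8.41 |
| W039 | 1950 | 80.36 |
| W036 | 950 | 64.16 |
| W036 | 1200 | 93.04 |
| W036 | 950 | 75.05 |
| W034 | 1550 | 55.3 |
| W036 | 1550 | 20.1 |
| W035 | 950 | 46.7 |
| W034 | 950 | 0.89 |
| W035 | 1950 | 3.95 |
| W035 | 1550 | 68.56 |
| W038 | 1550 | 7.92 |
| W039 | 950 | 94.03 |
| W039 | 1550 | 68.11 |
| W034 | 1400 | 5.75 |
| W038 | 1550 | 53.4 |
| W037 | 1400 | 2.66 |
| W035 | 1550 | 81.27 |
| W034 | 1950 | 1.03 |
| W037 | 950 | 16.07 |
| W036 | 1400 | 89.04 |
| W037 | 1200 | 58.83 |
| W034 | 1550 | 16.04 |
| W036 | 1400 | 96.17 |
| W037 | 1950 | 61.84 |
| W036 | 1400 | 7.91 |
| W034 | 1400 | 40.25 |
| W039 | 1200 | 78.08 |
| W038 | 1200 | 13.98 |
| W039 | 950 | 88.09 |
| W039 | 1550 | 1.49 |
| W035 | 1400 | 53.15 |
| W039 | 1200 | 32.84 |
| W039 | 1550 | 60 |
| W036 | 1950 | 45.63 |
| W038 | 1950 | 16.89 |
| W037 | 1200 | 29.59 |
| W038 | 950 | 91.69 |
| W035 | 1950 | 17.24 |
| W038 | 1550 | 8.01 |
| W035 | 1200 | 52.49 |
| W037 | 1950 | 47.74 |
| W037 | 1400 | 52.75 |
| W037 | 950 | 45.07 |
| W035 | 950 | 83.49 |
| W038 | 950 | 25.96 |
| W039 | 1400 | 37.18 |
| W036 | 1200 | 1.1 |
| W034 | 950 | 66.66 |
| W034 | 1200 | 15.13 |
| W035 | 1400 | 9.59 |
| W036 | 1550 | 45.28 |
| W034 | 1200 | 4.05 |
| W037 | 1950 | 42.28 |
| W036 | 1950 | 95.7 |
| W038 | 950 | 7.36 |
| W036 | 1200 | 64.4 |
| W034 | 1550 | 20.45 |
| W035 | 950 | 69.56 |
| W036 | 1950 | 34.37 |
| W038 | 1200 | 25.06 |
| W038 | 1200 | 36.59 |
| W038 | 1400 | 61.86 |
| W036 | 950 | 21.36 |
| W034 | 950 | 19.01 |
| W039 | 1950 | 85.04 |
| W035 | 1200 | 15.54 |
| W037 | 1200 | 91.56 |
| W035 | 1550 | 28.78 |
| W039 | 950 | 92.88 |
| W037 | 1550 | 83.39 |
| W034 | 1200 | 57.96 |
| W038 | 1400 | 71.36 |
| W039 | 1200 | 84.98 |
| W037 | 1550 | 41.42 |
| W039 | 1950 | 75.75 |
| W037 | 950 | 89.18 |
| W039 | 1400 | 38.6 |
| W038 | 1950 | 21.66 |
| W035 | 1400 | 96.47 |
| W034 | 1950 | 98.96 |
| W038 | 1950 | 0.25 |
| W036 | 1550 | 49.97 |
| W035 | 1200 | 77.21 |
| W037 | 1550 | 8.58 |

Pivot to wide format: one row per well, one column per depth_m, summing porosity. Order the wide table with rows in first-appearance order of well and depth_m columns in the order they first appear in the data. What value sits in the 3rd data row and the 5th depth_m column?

129.60

With rows in first-appearance order of well, row 3 is well=W039. depth_m columns in first-appearance order: 1950, 1400, 950, 1200, 1550; column 5 is 1550.
Long rows with well=W039, depth_m=1550: 68.11 + 1.49 + 60 = 129.60.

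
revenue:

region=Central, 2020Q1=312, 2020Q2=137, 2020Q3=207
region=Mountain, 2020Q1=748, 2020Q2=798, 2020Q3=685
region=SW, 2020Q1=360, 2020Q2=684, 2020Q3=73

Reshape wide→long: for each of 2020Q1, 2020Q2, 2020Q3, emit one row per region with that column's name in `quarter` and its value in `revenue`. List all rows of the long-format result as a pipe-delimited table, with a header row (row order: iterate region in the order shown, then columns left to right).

Each (region, column) pair becomes one row: 3 × 3 = 9 rows.
For example, (Central, 2020Q1) → revenue=312.

| region | quarter | revenue |
| Central | 2020Q1 | 312 |
| Central | 2020Q2 | 137 |
| Central | 2020Q3 | 207 |
| Mountain | 2020Q1 | 748 |
| Mountain | 2020Q2 | 798 |
| Mountain | 2020Q3 | 685 |
| SW | 2020Q1 | 360 |
| SW | 2020Q2 | 684 |
| SW | 2020Q3 | 73 |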